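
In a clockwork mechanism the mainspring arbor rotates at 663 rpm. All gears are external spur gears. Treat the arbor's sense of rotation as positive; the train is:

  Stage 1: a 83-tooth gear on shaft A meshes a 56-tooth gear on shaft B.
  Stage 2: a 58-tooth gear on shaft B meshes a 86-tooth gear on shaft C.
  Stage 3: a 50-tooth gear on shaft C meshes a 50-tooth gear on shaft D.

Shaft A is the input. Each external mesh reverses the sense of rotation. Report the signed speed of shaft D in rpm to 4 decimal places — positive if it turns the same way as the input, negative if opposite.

Stage 1 [83T→56T]: ω = 663.0000×83/56 = 982.6607 rpm, dir flips to −; running = −982.6607
Stage 2 [58T→86T]: ω = 982.6607×58/86 = 662.7247 rpm, dir flips to +; running = +662.7247
Stage 3 [50T→50T]: ω = 662.7247×50/50 = 662.7247 rpm, dir flips to −; running = −662.7247

-662.7247 rpm (opposite to input, |ω| = 662.7247 rpm)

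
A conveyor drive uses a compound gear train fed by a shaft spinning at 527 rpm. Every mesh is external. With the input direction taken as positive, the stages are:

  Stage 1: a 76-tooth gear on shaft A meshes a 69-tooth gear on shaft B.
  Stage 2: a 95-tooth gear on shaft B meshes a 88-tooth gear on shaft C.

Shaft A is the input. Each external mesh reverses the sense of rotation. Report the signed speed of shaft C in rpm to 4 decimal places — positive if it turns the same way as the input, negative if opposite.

+626.6370 rpm (same as input, |ω| = 626.6370 rpm)

Stage 1 [76T→69T]: ω = 527.0000×76/69 = 580.4638 rpm, dir flips to −; running = −580.4638
Stage 2 [95T→88T]: ω = 580.4638×95/88 = 626.6370 rpm, dir flips to +; running = +626.6370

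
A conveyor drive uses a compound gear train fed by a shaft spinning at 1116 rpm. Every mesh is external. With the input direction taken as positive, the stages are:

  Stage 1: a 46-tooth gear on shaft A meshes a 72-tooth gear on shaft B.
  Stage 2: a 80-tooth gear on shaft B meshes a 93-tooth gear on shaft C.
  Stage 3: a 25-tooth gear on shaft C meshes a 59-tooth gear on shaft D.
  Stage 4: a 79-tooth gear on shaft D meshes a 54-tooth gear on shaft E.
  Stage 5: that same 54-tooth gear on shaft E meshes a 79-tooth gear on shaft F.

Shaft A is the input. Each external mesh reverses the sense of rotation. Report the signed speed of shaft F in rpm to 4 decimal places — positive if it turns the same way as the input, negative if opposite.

-259.8870 rpm (opposite to input, |ω| = 259.8870 rpm)

Stage 1 [46T→72T]: ω = 1116.0000×46/72 = 713.0000 rpm, dir flips to −; running = −713.0000
Stage 2 [80T→93T]: ω = 713.0000×80/93 = 613.3333 rpm, dir flips to +; running = +613.3333
Stage 3 [25T→59T]: ω = 613.3333×25/59 = 259.8870 rpm, dir flips to −; running = −259.8870
Stage 4 [79T→54T]: ω = 259.8870×79/54 = 380.2051 rpm, dir flips to +; running = +380.2051
Stage 5 [54T→79T]: ω = 380.2051×54/79 = 259.8870 rpm, dir flips to −; running = −259.8870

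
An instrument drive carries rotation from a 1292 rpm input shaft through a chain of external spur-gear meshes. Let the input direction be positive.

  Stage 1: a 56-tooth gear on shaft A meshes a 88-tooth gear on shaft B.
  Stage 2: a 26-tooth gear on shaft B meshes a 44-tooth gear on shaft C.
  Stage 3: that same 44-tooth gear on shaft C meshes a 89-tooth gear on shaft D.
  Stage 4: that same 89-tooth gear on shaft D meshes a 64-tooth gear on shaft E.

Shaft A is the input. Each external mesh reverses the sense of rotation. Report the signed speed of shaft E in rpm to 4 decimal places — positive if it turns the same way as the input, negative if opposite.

Stage 1 [56T→88T]: ω = 1292.0000×56/88 = 822.1818 rpm, dir flips to −; running = −822.1818
Stage 2 [26T→44T]: ω = 822.1818×26/44 = 485.8347 rpm, dir flips to +; running = +485.8347
Stage 3 [44T→89T]: ω = 485.8347×44/89 = 240.1879 rpm, dir flips to −; running = −240.1879
Stage 4 [89T→64T]: ω = 240.1879×89/64 = 334.0114 rpm, dir flips to +; running = +334.0114

+334.0114 rpm (same as input, |ω| = 334.0114 rpm)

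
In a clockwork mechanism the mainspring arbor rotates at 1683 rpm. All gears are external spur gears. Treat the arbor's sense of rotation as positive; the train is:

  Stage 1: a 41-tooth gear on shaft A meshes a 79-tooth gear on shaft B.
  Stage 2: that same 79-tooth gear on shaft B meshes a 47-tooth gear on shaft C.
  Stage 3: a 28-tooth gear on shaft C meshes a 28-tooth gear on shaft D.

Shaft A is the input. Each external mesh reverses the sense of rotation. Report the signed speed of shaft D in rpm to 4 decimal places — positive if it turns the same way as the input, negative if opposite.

-1468.1489 rpm (opposite to input, |ω| = 1468.1489 rpm)

Stage 1 [41T→79T]: ω = 1683.0000×41/79 = 873.4557 rpm, dir flips to −; running = −873.4557
Stage 2 [79T→47T]: ω = 873.4557×79/47 = 1468.1489 rpm, dir flips to +; running = +1468.1489
Stage 3 [28T→28T]: ω = 1468.1489×28/28 = 1468.1489 rpm, dir flips to −; running = −1468.1489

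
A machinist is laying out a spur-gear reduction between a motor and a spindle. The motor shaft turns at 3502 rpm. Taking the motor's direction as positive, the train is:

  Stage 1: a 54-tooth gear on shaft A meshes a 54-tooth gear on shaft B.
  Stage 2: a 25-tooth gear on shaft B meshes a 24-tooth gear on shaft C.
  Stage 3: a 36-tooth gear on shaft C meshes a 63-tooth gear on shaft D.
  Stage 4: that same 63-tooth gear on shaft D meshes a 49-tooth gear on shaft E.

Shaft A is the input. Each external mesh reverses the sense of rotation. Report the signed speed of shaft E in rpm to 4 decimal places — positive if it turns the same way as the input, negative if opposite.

+2680.1020 rpm (same as input, |ω| = 2680.1020 rpm)

Stage 1 [54T→54T]: ω = 3502.0000×54/54 = 3502.0000 rpm, dir flips to −; running = −3502.0000
Stage 2 [25T→24T]: ω = 3502.0000×25/24 = 3647.9167 rpm, dir flips to +; running = +3647.9167
Stage 3 [36T→63T]: ω = 3647.9167×36/63 = 2084.5238 rpm, dir flips to −; running = −2084.5238
Stage 4 [63T→49T]: ω = 2084.5238×63/49 = 2680.1020 rpm, dir flips to +; running = +2680.1020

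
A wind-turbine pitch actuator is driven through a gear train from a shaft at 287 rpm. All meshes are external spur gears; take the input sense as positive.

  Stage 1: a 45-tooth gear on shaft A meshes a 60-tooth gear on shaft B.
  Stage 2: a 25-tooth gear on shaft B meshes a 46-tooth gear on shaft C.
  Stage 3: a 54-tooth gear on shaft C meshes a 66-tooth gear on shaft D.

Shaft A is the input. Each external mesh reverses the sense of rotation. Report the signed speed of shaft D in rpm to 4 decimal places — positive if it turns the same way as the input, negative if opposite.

-95.7139 rpm (opposite to input, |ω| = 95.7139 rpm)

Stage 1 [45T→60T]: ω = 287.0000×45/60 = 215.2500 rpm, dir flips to −; running = −215.2500
Stage 2 [25T→46T]: ω = 215.2500×25/46 = 116.9837 rpm, dir flips to +; running = +116.9837
Stage 3 [54T→66T]: ω = 116.9837×54/66 = 95.7139 rpm, dir flips to −; running = −95.7139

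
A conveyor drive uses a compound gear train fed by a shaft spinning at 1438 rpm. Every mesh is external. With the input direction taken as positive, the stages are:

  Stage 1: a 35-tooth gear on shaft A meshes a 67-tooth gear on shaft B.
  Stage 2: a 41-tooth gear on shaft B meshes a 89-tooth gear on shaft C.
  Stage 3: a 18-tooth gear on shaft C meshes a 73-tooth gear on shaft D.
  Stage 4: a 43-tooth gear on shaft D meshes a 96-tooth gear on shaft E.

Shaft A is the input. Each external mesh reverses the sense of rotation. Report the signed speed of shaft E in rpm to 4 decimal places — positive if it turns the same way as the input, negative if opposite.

Stage 1 [35T→67T]: ω = 1438.0000×35/67 = 751.1940 rpm, dir flips to −; running = −751.1940
Stage 2 [41T→89T]: ω = 751.1940×41/89 = 346.0557 rpm, dir flips to +; running = +346.0557
Stage 3 [18T→73T]: ω = 346.0557×18/73 = 85.3288 rpm, dir flips to −; running = −85.3288
Stage 4 [43T→96T]: ω = 85.3288×43/96 = 38.2202 rpm, dir flips to +; running = +38.2202

+38.2202 rpm (same as input, |ω| = 38.2202 rpm)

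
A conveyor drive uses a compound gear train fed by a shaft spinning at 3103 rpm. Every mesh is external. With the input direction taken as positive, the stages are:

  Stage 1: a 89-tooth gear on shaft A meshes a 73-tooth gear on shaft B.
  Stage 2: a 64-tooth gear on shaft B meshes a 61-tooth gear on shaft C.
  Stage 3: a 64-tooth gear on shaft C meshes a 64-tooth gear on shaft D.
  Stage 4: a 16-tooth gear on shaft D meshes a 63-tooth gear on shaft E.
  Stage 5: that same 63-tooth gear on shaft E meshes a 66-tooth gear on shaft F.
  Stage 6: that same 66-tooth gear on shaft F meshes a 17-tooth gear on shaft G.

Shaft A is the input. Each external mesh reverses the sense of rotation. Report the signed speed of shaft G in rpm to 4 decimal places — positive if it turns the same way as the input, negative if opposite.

+3735.6839 rpm (same as input, |ω| = 3735.6839 rpm)

Stage 1 [89T→73T]: ω = 3103.0000×89/73 = 3783.1096 rpm, dir flips to −; running = −3783.1096
Stage 2 [64T→61T]: ω = 3783.1096×64/61 = 3969.1642 rpm, dir flips to +; running = +3969.1642
Stage 3 [64T→64T]: ω = 3969.1642×64/64 = 3969.1642 rpm, dir flips to −; running = −3969.1642
Stage 4 [16T→63T]: ω = 3969.1642×16/63 = 1008.0417 rpm, dir flips to +; running = +1008.0417
Stage 5 [63T→66T]: ω = 1008.0417×63/66 = 962.2216 rpm, dir flips to −; running = −962.2216
Stage 6 [66T→17T]: ω = 962.2216×66/17 = 3735.6839 rpm, dir flips to +; running = +3735.6839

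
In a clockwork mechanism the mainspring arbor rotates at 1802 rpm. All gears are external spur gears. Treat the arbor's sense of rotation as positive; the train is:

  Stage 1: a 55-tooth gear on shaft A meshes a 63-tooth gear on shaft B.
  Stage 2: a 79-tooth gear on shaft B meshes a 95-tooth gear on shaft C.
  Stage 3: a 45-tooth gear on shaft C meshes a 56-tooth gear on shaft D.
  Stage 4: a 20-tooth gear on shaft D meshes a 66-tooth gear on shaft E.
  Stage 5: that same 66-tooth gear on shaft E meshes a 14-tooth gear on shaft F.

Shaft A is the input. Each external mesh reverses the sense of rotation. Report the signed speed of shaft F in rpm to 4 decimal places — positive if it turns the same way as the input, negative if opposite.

Stage 1 [55T→63T]: ω = 1802.0000×55/63 = 1573.1746 rpm, dir flips to −; running = −1573.1746
Stage 2 [79T→95T]: ω = 1573.1746×79/95 = 1308.2189 rpm, dir flips to +; running = +1308.2189
Stage 3 [45T→56T]: ω = 1308.2189×45/56 = 1051.2473 rpm, dir flips to −; running = −1051.2473
Stage 4 [20T→66T]: ω = 1051.2473×20/66 = 318.5598 rpm, dir flips to +; running = +318.5598
Stage 5 [66T→14T]: ω = 318.5598×66/14 = 1501.7819 rpm, dir flips to −; running = −1501.7819

-1501.7819 rpm (opposite to input, |ω| = 1501.7819 rpm)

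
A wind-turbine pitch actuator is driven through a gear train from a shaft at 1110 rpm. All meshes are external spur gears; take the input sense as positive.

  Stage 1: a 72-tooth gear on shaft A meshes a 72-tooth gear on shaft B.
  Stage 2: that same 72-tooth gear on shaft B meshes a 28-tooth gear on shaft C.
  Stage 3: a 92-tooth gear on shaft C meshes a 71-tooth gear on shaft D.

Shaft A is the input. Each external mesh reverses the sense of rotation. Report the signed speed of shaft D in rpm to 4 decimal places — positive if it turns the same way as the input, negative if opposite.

-3698.5111 rpm (opposite to input, |ω| = 3698.5111 rpm)

Stage 1 [72T→72T]: ω = 1110.0000×72/72 = 1110.0000 rpm, dir flips to −; running = −1110.0000
Stage 2 [72T→28T]: ω = 1110.0000×72/28 = 2854.2857 rpm, dir flips to +; running = +2854.2857
Stage 3 [92T→71T]: ω = 2854.2857×92/71 = 3698.5111 rpm, dir flips to −; running = −3698.5111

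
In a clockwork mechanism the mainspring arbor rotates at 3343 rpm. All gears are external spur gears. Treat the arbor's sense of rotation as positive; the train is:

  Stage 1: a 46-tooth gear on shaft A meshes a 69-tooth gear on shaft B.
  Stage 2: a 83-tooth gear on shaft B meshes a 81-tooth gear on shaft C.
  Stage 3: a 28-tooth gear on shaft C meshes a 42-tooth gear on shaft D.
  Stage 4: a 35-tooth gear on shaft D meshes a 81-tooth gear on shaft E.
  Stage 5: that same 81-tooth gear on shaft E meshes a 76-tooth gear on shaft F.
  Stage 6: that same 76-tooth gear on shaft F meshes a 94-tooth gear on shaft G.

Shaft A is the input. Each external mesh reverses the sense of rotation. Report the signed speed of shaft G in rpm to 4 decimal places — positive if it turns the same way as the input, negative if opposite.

Stage 1 [46T→69T]: ω = 3343.0000×46/69 = 2228.6667 rpm, dir flips to −; running = −2228.6667
Stage 2 [83T→81T]: ω = 2228.6667×83/81 = 2283.6955 rpm, dir flips to +; running = +2283.6955
Stage 3 [28T→42T]: ω = 2283.6955×28/42 = 1522.4636 rpm, dir flips to −; running = −1522.4636
Stage 4 [35T→81T]: ω = 1522.4636×35/81 = 657.8547 rpm, dir flips to +; running = +657.8547
Stage 5 [81T→76T]: ω = 657.8547×81/76 = 701.1346 rpm, dir flips to −; running = −701.1346
Stage 6 [76T→94T]: ω = 701.1346×76/94 = 566.8748 rpm, dir flips to +; running = +566.8748

+566.8748 rpm (same as input, |ω| = 566.8748 rpm)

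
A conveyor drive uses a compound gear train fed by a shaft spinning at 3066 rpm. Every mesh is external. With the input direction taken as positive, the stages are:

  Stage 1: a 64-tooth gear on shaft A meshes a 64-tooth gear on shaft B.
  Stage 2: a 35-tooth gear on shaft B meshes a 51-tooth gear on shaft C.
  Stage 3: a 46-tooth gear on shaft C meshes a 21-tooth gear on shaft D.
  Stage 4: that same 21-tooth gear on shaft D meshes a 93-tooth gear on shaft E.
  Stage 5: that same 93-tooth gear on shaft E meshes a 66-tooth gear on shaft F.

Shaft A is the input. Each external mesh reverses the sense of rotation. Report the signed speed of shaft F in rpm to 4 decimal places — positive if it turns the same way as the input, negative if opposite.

Stage 1 [64T→64T]: ω = 3066.0000×64/64 = 3066.0000 rpm, dir flips to −; running = −3066.0000
Stage 2 [35T→51T]: ω = 3066.0000×35/51 = 2104.1176 rpm, dir flips to +; running = +2104.1176
Stage 3 [46T→21T]: ω = 2104.1176×46/21 = 4609.0196 rpm, dir flips to −; running = −4609.0196
Stage 4 [21T→93T]: ω = 4609.0196×21/93 = 1040.7464 rpm, dir flips to +; running = +1040.7464
Stage 5 [93T→66T]: ω = 1040.7464×93/66 = 1466.5062 rpm, dir flips to −; running = −1466.5062

-1466.5062 rpm (opposite to input, |ω| = 1466.5062 rpm)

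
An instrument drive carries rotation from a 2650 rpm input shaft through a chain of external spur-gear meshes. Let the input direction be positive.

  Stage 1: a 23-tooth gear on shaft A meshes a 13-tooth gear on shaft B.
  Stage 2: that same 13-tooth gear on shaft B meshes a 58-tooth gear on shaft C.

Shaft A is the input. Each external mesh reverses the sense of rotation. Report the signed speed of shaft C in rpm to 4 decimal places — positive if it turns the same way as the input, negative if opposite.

+1050.8621 rpm (same as input, |ω| = 1050.8621 rpm)

Stage 1 [23T→13T]: ω = 2650.0000×23/13 = 4688.4615 rpm, dir flips to −; running = −4688.4615
Stage 2 [13T→58T]: ω = 4688.4615×13/58 = 1050.8621 rpm, dir flips to +; running = +1050.8621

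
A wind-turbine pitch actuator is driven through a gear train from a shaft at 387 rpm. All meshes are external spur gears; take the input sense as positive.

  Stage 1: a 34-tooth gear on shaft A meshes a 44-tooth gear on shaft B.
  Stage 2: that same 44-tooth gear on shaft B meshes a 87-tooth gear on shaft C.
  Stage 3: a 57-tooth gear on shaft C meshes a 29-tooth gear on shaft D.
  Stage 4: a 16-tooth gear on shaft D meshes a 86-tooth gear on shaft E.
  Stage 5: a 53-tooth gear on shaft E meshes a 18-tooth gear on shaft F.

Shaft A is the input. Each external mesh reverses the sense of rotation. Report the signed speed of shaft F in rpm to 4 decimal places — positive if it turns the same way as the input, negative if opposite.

-162.8442 rpm (opposite to input, |ω| = 162.8442 rpm)

Stage 1 [34T→44T]: ω = 387.0000×34/44 = 299.0455 rpm, dir flips to −; running = −299.0455
Stage 2 [44T→87T]: ω = 299.0455×44/87 = 151.2414 rpm, dir flips to +; running = +151.2414
Stage 3 [57T→29T]: ω = 151.2414×57/29 = 297.2675 rpm, dir flips to −; running = −297.2675
Stage 4 [16T→86T]: ω = 297.2675×16/86 = 55.3056 rpm, dir flips to +; running = +55.3056
Stage 5 [53T→18T]: ω = 55.3056×53/18 = 162.8442 rpm, dir flips to −; running = −162.8442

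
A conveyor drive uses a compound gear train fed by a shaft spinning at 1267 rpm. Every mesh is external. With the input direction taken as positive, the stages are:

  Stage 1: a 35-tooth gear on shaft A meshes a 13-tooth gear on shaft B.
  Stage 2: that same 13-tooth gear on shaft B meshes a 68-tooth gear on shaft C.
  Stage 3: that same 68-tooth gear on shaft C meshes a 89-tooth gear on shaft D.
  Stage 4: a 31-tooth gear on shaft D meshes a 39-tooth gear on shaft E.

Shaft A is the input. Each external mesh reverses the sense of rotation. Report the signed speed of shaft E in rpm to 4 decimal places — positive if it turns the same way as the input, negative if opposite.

Stage 1 [35T→13T]: ω = 1267.0000×35/13 = 3411.1538 rpm, dir flips to −; running = −3411.1538
Stage 2 [13T→68T]: ω = 3411.1538×13/68 = 652.1324 rpm, dir flips to +; running = +652.1324
Stage 3 [68T→89T]: ω = 652.1324×68/89 = 498.2584 rpm, dir flips to −; running = −498.2584
Stage 4 [31T→39T]: ω = 498.2584×31/39 = 396.0516 rpm, dir flips to +; running = +396.0516

+396.0516 rpm (same as input, |ω| = 396.0516 rpm)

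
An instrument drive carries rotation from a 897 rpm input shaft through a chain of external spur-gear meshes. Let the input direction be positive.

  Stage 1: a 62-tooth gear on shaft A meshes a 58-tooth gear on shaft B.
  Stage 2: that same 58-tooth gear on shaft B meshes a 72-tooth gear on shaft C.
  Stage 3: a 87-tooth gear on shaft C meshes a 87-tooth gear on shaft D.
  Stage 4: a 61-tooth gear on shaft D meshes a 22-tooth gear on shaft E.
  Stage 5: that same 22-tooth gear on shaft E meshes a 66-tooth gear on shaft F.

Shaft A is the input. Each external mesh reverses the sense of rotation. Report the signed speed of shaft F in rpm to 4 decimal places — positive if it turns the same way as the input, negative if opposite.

Stage 1 [62T→58T]: ω = 897.0000×62/58 = 958.8621 rpm, dir flips to −; running = −958.8621
Stage 2 [58T→72T]: ω = 958.8621×58/72 = 772.4167 rpm, dir flips to +; running = +772.4167
Stage 3 [87T→87T]: ω = 772.4167×87/87 = 772.4167 rpm, dir flips to −; running = −772.4167
Stage 4 [61T→22T]: ω = 772.4167×61/22 = 2141.7008 rpm, dir flips to +; running = +2141.7008
Stage 5 [22T→66T]: ω = 2141.7008×22/66 = 713.9003 rpm, dir flips to −; running = −713.9003

-713.9003 rpm (opposite to input, |ω| = 713.9003 rpm)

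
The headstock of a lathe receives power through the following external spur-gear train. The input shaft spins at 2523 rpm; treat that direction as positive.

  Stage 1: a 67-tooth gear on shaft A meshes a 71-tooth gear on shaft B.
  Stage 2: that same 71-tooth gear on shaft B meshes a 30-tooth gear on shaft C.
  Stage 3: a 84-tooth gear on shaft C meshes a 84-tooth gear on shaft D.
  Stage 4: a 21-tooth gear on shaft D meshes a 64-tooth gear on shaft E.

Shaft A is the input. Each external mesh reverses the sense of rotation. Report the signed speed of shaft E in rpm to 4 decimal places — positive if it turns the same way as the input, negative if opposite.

Stage 1 [67T→71T]: ω = 2523.0000×67/71 = 2380.8592 rpm, dir flips to −; running = −2380.8592
Stage 2 [71T→30T]: ω = 2380.8592×71/30 = 5634.7000 rpm, dir flips to +; running = +5634.7000
Stage 3 [84T→84T]: ω = 5634.7000×84/84 = 5634.7000 rpm, dir flips to −; running = −5634.7000
Stage 4 [21T→64T]: ω = 5634.7000×21/64 = 1848.8859 rpm, dir flips to +; running = +1848.8859

+1848.8859 rpm (same as input, |ω| = 1848.8859 rpm)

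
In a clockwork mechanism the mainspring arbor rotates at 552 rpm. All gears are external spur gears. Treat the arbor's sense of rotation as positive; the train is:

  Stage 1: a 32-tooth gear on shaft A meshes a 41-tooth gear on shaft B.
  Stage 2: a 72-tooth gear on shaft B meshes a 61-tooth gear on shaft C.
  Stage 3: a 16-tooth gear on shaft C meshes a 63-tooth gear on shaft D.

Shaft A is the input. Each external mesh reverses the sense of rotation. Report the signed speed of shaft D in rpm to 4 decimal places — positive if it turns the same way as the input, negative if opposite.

-129.1479 rpm (opposite to input, |ω| = 129.1479 rpm)

Stage 1 [32T→41T]: ω = 552.0000×32/41 = 430.8293 rpm, dir flips to −; running = −430.8293
Stage 2 [72T→61T]: ω = 430.8293×72/61 = 508.5198 rpm, dir flips to +; running = +508.5198
Stage 3 [16T→63T]: ω = 508.5198×16/63 = 129.1479 rpm, dir flips to −; running = −129.1479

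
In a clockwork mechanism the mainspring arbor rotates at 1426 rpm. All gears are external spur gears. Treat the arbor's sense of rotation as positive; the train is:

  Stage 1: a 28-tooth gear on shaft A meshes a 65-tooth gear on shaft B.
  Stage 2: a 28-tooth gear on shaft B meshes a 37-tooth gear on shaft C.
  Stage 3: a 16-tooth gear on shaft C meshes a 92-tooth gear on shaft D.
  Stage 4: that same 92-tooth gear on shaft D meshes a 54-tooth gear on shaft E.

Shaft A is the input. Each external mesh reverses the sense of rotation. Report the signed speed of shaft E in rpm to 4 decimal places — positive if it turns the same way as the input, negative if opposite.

Stage 1 [28T→65T]: ω = 1426.0000×28/65 = 614.2769 rpm, dir flips to −; running = −614.2769
Stage 2 [28T→37T]: ω = 614.2769×28/37 = 464.8582 rpm, dir flips to +; running = +464.8582
Stage 3 [16T→92T]: ω = 464.8582×16/92 = 80.8449 rpm, dir flips to −; running = −80.8449
Stage 4 [92T→54T]: ω = 80.8449×92/54 = 137.7358 rpm, dir flips to +; running = +137.7358

+137.7358 rpm (same as input, |ω| = 137.7358 rpm)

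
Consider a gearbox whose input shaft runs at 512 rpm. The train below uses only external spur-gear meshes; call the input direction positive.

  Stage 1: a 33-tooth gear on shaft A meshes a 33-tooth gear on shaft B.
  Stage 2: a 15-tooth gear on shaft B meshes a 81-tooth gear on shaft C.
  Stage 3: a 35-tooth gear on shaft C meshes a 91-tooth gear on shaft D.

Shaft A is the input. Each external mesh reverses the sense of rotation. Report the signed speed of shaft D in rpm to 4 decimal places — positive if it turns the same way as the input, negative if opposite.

Stage 1 [33T→33T]: ω = 512.0000×33/33 = 512.0000 rpm, dir flips to −; running = −512.0000
Stage 2 [15T→81T]: ω = 512.0000×15/81 = 94.8148 rpm, dir flips to +; running = +94.8148
Stage 3 [35T→91T]: ω = 94.8148×35/91 = 36.4672 rpm, dir flips to −; running = −36.4672

-36.4672 rpm (opposite to input, |ω| = 36.4672 rpm)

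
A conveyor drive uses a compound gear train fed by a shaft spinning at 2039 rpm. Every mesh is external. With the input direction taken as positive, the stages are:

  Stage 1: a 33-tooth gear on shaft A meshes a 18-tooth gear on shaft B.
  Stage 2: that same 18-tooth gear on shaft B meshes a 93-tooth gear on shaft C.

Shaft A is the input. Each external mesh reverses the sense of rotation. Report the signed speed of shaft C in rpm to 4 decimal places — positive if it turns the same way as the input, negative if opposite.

Stage 1 [33T→18T]: ω = 2039.0000×33/18 = 3738.1667 rpm, dir flips to −; running = −3738.1667
Stage 2 [18T→93T]: ω = 3738.1667×18/93 = 723.5161 rpm, dir flips to +; running = +723.5161

+723.5161 rpm (same as input, |ω| = 723.5161 rpm)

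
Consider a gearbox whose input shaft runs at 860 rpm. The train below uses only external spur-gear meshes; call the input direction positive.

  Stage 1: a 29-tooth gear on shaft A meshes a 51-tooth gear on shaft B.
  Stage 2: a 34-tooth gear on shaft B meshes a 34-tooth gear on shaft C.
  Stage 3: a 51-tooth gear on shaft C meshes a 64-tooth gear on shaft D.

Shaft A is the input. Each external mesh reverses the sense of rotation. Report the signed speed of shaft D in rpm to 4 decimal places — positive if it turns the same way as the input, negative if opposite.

-389.6875 rpm (opposite to input, |ω| = 389.6875 rpm)

Stage 1 [29T→51T]: ω = 860.0000×29/51 = 489.0196 rpm, dir flips to −; running = −489.0196
Stage 2 [34T→34T]: ω = 489.0196×34/34 = 489.0196 rpm, dir flips to +; running = +489.0196
Stage 3 [51T→64T]: ω = 489.0196×51/64 = 389.6875 rpm, dir flips to −; running = −389.6875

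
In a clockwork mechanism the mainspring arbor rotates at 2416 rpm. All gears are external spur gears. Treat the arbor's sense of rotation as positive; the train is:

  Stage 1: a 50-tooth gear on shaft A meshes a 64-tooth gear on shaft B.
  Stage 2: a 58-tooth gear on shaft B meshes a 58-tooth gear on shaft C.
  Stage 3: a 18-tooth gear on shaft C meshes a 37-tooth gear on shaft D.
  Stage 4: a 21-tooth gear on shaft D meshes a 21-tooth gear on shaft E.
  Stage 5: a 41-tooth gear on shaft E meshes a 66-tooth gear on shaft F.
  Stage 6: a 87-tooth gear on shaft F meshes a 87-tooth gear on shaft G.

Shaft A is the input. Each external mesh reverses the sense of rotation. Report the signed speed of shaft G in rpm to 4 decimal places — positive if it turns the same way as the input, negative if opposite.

+570.4238 rpm (same as input, |ω| = 570.4238 rpm)

Stage 1 [50T→64T]: ω = 2416.0000×50/64 = 1887.5000 rpm, dir flips to −; running = −1887.5000
Stage 2 [58T→58T]: ω = 1887.5000×58/58 = 1887.5000 rpm, dir flips to +; running = +1887.5000
Stage 3 [18T→37T]: ω = 1887.5000×18/37 = 918.2432 rpm, dir flips to −; running = −918.2432
Stage 4 [21T→21T]: ω = 918.2432×21/21 = 918.2432 rpm, dir flips to +; running = +918.2432
Stage 5 [41T→66T]: ω = 918.2432×41/66 = 570.4238 rpm, dir flips to −; running = −570.4238
Stage 6 [87T→87T]: ω = 570.4238×87/87 = 570.4238 rpm, dir flips to +; running = +570.4238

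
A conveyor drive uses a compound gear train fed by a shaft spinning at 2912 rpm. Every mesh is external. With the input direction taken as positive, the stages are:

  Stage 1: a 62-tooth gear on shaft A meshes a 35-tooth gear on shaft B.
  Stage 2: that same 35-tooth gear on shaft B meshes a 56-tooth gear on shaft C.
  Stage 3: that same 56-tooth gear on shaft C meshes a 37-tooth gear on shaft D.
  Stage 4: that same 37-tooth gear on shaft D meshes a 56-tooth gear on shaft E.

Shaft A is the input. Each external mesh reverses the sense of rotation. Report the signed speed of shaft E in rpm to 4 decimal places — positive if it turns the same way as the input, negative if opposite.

Stage 1 [62T→35T]: ω = 2912.0000×62/35 = 5158.4000 rpm, dir flips to −; running = −5158.4000
Stage 2 [35T→56T]: ω = 5158.4000×35/56 = 3224.0000 rpm, dir flips to +; running = +3224.0000
Stage 3 [56T→37T]: ω = 3224.0000×56/37 = 4879.5676 rpm, dir flips to −; running = −4879.5676
Stage 4 [37T→56T]: ω = 4879.5676×37/56 = 3224.0000 rpm, dir flips to +; running = +3224.0000

+3224.0000 rpm (same as input, |ω| = 3224.0000 rpm)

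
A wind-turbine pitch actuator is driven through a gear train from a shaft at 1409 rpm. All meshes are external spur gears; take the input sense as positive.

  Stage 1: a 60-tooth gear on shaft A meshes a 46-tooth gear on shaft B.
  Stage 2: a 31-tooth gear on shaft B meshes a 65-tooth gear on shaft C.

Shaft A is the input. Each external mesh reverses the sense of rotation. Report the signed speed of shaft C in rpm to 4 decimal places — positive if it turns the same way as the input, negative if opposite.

+876.5017 rpm (same as input, |ω| = 876.5017 rpm)

Stage 1 [60T→46T]: ω = 1409.0000×60/46 = 1837.8261 rpm, dir flips to −; running = −1837.8261
Stage 2 [31T→65T]: ω = 1837.8261×31/65 = 876.5017 rpm, dir flips to +; running = +876.5017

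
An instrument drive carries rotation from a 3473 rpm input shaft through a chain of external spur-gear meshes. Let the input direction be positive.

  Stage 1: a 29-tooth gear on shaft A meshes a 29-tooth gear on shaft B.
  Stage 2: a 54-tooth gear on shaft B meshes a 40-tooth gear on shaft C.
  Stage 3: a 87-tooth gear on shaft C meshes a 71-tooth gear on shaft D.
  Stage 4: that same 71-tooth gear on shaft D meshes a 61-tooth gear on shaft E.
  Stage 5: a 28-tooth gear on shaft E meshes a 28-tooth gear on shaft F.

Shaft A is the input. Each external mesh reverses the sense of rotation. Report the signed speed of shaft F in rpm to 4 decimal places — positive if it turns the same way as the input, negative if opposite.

-6686.9484 rpm (opposite to input, |ω| = 6686.9484 rpm)

Stage 1 [29T→29T]: ω = 3473.0000×29/29 = 3473.0000 rpm, dir flips to −; running = −3473.0000
Stage 2 [54T→40T]: ω = 3473.0000×54/40 = 4688.5500 rpm, dir flips to +; running = +4688.5500
Stage 3 [87T→71T]: ω = 4688.5500×87/71 = 5745.1246 rpm, dir flips to −; running = −5745.1246
Stage 4 [71T→61T]: ω = 5745.1246×71/61 = 6686.9484 rpm, dir flips to +; running = +6686.9484
Stage 5 [28T→28T]: ω = 6686.9484×28/28 = 6686.9484 rpm, dir flips to −; running = −6686.9484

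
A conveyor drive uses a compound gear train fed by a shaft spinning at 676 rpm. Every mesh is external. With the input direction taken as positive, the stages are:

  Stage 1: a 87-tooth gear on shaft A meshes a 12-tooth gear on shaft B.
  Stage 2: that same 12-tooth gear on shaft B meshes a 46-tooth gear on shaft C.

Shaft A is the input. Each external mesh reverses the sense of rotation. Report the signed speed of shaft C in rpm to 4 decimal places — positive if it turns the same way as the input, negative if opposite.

+1278.5217 rpm (same as input, |ω| = 1278.5217 rpm)

Stage 1 [87T→12T]: ω = 676.0000×87/12 = 4901.0000 rpm, dir flips to −; running = −4901.0000
Stage 2 [12T→46T]: ω = 4901.0000×12/46 = 1278.5217 rpm, dir flips to +; running = +1278.5217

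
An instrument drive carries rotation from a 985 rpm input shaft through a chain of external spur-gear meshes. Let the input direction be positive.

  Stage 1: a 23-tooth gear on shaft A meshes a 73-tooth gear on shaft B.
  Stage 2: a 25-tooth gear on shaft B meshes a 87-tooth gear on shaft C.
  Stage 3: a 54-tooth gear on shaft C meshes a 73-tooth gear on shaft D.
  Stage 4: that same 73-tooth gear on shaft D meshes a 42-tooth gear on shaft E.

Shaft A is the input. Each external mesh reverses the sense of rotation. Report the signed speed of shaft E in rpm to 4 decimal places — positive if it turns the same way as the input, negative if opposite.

Stage 1 [23T→73T]: ω = 985.0000×23/73 = 310.3425 rpm, dir flips to −; running = −310.3425
Stage 2 [25T→87T]: ω = 310.3425×25/87 = 89.1789 rpm, dir flips to +; running = +89.1789
Stage 3 [54T→73T]: ω = 89.1789×54/73 = 65.9679 rpm, dir flips to −; running = −65.9679
Stage 4 [73T→42T]: ω = 65.9679×73/42 = 114.6585 rpm, dir flips to +; running = +114.6585

+114.6585 rpm (same as input, |ω| = 114.6585 rpm)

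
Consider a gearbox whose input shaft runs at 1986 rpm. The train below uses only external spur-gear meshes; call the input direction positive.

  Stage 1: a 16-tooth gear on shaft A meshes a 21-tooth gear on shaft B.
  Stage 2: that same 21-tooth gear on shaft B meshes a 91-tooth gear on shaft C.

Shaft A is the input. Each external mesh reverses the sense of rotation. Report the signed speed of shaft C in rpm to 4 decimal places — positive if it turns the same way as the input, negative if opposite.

+349.1868 rpm (same as input, |ω| = 349.1868 rpm)

Stage 1 [16T→21T]: ω = 1986.0000×16/21 = 1513.1429 rpm, dir flips to −; running = −1513.1429
Stage 2 [21T→91T]: ω = 1513.1429×21/91 = 349.1868 rpm, dir flips to +; running = +349.1868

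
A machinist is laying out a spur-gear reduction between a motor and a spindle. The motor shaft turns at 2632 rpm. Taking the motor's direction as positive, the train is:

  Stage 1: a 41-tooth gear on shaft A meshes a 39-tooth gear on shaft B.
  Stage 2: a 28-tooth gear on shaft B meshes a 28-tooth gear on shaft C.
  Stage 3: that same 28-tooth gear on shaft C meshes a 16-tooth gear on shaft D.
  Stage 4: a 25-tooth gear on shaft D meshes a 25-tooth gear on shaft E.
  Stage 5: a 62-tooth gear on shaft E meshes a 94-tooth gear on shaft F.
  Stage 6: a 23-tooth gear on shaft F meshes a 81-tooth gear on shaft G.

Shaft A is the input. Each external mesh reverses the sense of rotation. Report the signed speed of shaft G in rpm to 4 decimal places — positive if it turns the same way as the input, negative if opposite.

Stage 1 [41T→39T]: ω = 2632.0000×41/39 = 2766.9744 rpm, dir flips to −; running = −2766.9744
Stage 2 [28T→28T]: ω = 2766.9744×28/28 = 2766.9744 rpm, dir flips to +; running = +2766.9744
Stage 3 [28T→16T]: ω = 2766.9744×28/16 = 4842.2051 rpm, dir flips to −; running = −4842.2051
Stage 4 [25T→25T]: ω = 4842.2051×25/25 = 4842.2051 rpm, dir flips to +; running = +4842.2051
Stage 5 [62T→94T]: ω = 4842.2051×62/94 = 3193.7949 rpm, dir flips to −; running = −3193.7949
Stage 6 [23T→81T]: ω = 3193.7949×23/81 = 906.8800 rpm, dir flips to +; running = +906.8800

+906.8800 rpm (same as input, |ω| = 906.8800 rpm)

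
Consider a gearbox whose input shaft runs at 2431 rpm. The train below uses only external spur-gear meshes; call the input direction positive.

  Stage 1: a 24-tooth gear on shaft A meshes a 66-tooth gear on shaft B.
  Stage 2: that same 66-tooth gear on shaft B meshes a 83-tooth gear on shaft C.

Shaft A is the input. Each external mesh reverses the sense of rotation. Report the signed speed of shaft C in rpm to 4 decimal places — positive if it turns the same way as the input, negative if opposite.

+702.9398 rpm (same as input, |ω| = 702.9398 rpm)

Stage 1 [24T→66T]: ω = 2431.0000×24/66 = 884.0000 rpm, dir flips to −; running = −884.0000
Stage 2 [66T→83T]: ω = 884.0000×66/83 = 702.9398 rpm, dir flips to +; running = +702.9398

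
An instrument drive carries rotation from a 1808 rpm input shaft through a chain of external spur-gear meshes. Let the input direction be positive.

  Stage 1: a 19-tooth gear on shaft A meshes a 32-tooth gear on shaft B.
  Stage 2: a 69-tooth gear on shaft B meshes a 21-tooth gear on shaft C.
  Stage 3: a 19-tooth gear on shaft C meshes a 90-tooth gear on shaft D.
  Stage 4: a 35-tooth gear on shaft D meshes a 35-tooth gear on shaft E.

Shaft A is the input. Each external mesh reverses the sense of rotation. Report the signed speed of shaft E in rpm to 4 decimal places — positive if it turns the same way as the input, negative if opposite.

+744.6341 rpm (same as input, |ω| = 744.6341 rpm)

Stage 1 [19T→32T]: ω = 1808.0000×19/32 = 1073.5000 rpm, dir flips to −; running = −1073.5000
Stage 2 [69T→21T]: ω = 1073.5000×69/21 = 3527.2143 rpm, dir flips to +; running = +3527.2143
Stage 3 [19T→90T]: ω = 3527.2143×19/90 = 744.6341 rpm, dir flips to −; running = −744.6341
Stage 4 [35T→35T]: ω = 744.6341×35/35 = 744.6341 rpm, dir flips to +; running = +744.6341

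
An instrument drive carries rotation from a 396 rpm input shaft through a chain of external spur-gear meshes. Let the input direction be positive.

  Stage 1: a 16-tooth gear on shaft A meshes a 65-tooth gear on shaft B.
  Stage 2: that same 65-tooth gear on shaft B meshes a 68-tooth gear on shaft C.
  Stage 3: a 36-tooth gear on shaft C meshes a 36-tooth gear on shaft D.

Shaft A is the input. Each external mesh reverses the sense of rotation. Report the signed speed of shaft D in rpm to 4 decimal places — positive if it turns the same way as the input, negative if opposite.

-93.1765 rpm (opposite to input, |ω| = 93.1765 rpm)

Stage 1 [16T→65T]: ω = 396.0000×16/65 = 97.4769 rpm, dir flips to −; running = −97.4769
Stage 2 [65T→68T]: ω = 97.4769×65/68 = 93.1765 rpm, dir flips to +; running = +93.1765
Stage 3 [36T→36T]: ω = 93.1765×36/36 = 93.1765 rpm, dir flips to −; running = −93.1765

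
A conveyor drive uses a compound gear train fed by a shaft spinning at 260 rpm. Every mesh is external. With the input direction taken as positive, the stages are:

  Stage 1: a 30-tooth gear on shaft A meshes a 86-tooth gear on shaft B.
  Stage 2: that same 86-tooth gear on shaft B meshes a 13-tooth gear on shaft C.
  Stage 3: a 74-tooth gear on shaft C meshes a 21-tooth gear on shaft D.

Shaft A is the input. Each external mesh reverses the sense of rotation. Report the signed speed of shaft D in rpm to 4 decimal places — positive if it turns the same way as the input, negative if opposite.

Stage 1 [30T→86T]: ω = 260.0000×30/86 = 90.6977 rpm, dir flips to −; running = −90.6977
Stage 2 [86T→13T]: ω = 90.6977×86/13 = 600.0000 rpm, dir flips to +; running = +600.0000
Stage 3 [74T→21T]: ω = 600.0000×74/21 = 2114.2857 rpm, dir flips to −; running = −2114.2857

-2114.2857 rpm (opposite to input, |ω| = 2114.2857 rpm)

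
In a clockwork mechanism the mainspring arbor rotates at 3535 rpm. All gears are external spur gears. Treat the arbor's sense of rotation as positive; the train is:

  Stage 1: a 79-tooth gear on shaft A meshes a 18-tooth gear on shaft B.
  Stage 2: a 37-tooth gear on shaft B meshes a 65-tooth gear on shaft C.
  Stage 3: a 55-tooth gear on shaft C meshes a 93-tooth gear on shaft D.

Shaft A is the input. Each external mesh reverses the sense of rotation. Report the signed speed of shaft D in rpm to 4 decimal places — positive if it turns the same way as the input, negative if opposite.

Stage 1 [79T→18T]: ω = 3535.0000×79/18 = 15514.7222 rpm, dir flips to −; running = −15514.7222
Stage 2 [37T→65T]: ω = 15514.7222×37/65 = 8831.4573 rpm, dir flips to +; running = +8831.4573
Stage 3 [55T→93T]: ω = 8831.4573×55/93 = 5222.9048 rpm, dir flips to −; running = −5222.9048

-5222.9048 rpm (opposite to input, |ω| = 5222.9048 rpm)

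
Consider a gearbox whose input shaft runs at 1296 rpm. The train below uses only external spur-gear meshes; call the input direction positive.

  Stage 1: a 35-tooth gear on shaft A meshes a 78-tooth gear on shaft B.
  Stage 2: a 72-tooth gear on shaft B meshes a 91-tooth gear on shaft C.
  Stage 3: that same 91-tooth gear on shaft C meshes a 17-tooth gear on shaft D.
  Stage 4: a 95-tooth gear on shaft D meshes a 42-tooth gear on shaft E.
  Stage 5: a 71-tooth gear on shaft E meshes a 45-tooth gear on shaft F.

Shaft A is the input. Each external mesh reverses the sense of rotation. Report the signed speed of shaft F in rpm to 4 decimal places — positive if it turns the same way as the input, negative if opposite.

Stage 1 [35T→78T]: ω = 1296.0000×35/78 = 581.5385 rpm, dir flips to −; running = −581.5385
Stage 2 [72T→91T]: ω = 581.5385×72/91 = 460.1183 rpm, dir flips to +; running = +460.1183
Stage 3 [91T→17T]: ω = 460.1183×91/17 = 2462.9864 rpm, dir flips to −; running = −2462.9864
Stage 4 [95T→42T]: ω = 2462.9864×95/42 = 5571.0407 rpm, dir flips to +; running = +5571.0407
Stage 5 [71T→45T]: ω = 5571.0407×71/45 = 8789.8643 rpm, dir flips to −; running = −8789.8643

-8789.8643 rpm (opposite to input, |ω| = 8789.8643 rpm)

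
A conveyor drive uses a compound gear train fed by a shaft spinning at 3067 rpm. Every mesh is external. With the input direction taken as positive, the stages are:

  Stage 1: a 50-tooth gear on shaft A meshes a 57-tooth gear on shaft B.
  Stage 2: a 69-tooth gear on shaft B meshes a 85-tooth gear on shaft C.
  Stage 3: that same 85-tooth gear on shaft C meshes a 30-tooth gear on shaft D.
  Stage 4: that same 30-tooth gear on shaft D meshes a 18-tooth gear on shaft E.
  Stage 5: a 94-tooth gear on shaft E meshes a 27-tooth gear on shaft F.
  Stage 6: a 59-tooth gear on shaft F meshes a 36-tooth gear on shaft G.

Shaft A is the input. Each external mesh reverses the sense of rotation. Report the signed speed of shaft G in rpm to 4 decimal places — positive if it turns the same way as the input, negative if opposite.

+58843.5832 rpm (same as input, |ω| = 58843.5832 rpm)

Stage 1 [50T→57T]: ω = 3067.0000×50/57 = 2690.3509 rpm, dir flips to −; running = −2690.3509
Stage 2 [69T→85T]: ω = 2690.3509×69/85 = 2183.9319 rpm, dir flips to +; running = +2183.9319
Stage 3 [85T→30T]: ω = 2183.9319×85/30 = 6187.8070 rpm, dir flips to −; running = −6187.8070
Stage 4 [30T→18T]: ω = 6187.8070×30/18 = 10313.0117 rpm, dir flips to +; running = +10313.0117
Stage 5 [94T→27T]: ω = 10313.0117×94/27 = 35904.5592 rpm, dir flips to −; running = −35904.5592
Stage 6 [59T→36T]: ω = 35904.5592×59/36 = 58843.5832 rpm, dir flips to +; running = +58843.5832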